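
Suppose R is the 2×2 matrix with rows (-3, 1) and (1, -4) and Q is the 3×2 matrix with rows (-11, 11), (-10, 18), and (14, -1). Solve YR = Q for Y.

R is on the right of Y, so right-multiply by R⁻¹: Y = QR⁻¹.
R has determinant 11; R⁻¹ = [[-4/11, -1/11], [-1/11, -3/11]].
Y = QR⁻¹ = [[-11, 11], [-10, 18], [14, -1]] · [[-4/11, -1/11], [-1/11, -3/11]] = [[3, -2], [2, -4], [-5, -1]].

Y = [[3, -2], [2, -4], [-5, -1]]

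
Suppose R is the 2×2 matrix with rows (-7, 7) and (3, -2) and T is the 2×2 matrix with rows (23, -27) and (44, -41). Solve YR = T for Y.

Y = [[-5, -4], [-5, 3]]

Since R sits to the right of Y, Y = TR⁻¹.
det R = -7, so R⁻¹ = [[2/7, 1], [3/7, 1]].
Y = TR⁻¹ = [[23, -27], [44, -41]] · [[2/7, 1], [3/7, 1]] = [[-5, -4], [-5, 3]].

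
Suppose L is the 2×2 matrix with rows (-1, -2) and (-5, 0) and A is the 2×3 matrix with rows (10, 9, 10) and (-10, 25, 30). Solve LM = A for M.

L is on the left of M, so left-multiply by L⁻¹: M = L⁻¹A.
L has determinant -10; L⁻¹ = [[0, -1/5], [-1/2, 1/10]].
M = L⁻¹A = [[0, -1/5], [-1/2, 1/10]] · [[10, 9, 10], [-10, 25, 30]] = [[2, -5, -6], [-6, -2, -2]].

M = [[2, -5, -6], [-6, -2, -2]]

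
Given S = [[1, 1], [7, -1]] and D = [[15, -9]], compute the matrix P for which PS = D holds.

Since S sits to the right of P, P = DS⁻¹.
det S = -8; the adjugate gives S⁻¹ = [[1/8, 1/8], [7/8, -1/8]].
P = DS⁻¹ = [[15, -9]] · [[1/8, 1/8], [7/8, -1/8]] = [[-6, 3]].

P = [[-6, 3]]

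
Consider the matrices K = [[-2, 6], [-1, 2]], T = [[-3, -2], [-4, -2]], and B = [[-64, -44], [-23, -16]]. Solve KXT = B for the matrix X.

Left-multiply by K⁻¹ and right-multiply by T⁻¹: X = K⁻¹BT⁻¹.
K has determinant 2; K⁻¹ = [[1, -3], [1/2, -1]].
det T = -2; the adjugate gives T⁻¹ = [[1, -1], [-2, 3/2]].
K⁻¹B = [[5, 4], [-9, -6]].
X = (K⁻¹B)T⁻¹ = [[-3, 1], [3, 0]].

X = [[-3, 1], [3, 0]]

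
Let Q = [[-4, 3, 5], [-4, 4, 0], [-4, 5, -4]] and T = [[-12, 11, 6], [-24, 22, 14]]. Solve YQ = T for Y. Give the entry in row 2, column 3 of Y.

4

Q is on the right of Y, so right-multiply by Q⁻¹: Y = TQ⁻¹.
det Q = -4, so Q⁻¹ = [[4, -37/4, 5], [4, -9, 5], [1, -2, 1]].
Y = TQ⁻¹ = [[-12, 11, 6], [-24, 22, 14]] · [[4, -37/4, 5], [4, -9, 5], [1, -2, 1]] = [[2, 0, 1], [6, -4, 4]].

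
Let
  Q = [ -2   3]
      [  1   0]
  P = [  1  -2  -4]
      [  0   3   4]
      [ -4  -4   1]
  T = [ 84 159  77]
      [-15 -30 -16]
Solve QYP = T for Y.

Isolating Y: multiply by Q⁻¹ from the left and P⁻¹ from the right, so Y = Q⁻¹TP⁻¹.
det Q = -3, so Q⁻¹ = [[0, 1], [1/3, 2/3]].
P has determinant 3; P⁻¹ = [[19/3, 6, 4/3], [-16/3, -5, -4/3], [4, 4, 1]].
Q⁻¹T = [[-15, -30, -16], [18, 33, 15]].
Y = (Q⁻¹T)P⁻¹ = [[1, -4, 4], [-2, 3, -5]].

Y = [[1, -4, 4], [-2, 3, -5]]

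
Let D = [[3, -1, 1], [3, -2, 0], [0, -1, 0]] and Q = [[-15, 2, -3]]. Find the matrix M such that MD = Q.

M = [[-3, -2, 5]]

Right-multiplying both sides by D⁻¹ gives M = QD⁻¹.
det D = -3, so D⁻¹ = [[0, 1/3, -2/3], [0, 0, -1], [1, -1, 1]].
M = QD⁻¹ = [[-15, 2, -3]] · [[0, 1/3, -2/3], [0, 0, -1], [1, -1, 1]] = [[-3, -2, 5]].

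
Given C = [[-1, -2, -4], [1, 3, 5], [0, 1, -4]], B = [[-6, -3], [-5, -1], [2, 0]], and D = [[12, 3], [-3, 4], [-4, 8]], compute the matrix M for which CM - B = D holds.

M = [[-2, -4], [-2, 4], [0, -1]]

CM = D + B = [[6, 0], [-8, 3], [-2, 8]].
Left-multiplying both sides by C⁻¹ gives M = C⁻¹(D + B).
det C = 5, so C⁻¹ = [[-17/5, -12/5, 2/5], [4/5, 4/5, 1/5], [1/5, 1/5, -1/5]].
M = C⁻¹(D + B) = [[-2, -4], [-2, 4], [0, -1]].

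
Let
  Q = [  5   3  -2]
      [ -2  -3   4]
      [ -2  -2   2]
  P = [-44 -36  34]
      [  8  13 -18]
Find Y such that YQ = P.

Y = [[-6, 4, 3], [0, -5, 1]]

Since Q sits to the right of Y, Y = PQ⁻¹.
det Q = 2; the adjugate gives Q⁻¹ = [[1, -1, 3], [-2, 3, -8], [-1, 2, -9/2]].
Y = PQ⁻¹ = [[-44, -36, 34], [8, 13, -18]] · [[1, -1, 3], [-2, 3, -8], [-1, 2, -9/2]] = [[-6, 4, 3], [0, -5, 1]].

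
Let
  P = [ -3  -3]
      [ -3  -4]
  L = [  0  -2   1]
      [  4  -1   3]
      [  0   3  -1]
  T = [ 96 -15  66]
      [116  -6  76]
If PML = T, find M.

M = [[2, -3, 5], [1, -5, -4]]

Left-multiply by P⁻¹ and right-multiply by L⁻¹: M = P⁻¹TL⁻¹.
det P = 3; the adjugate gives P⁻¹ = [[-4/3, 1], [1, -1]].
det L = 4; the adjugate gives L⁻¹ = [[-2, 1/4, -5/4], [1, 0, 1], [3, 0, 2]].
P⁻¹T = [[-12, 14, -12], [-20, -9, -10]].
M = (P⁻¹T)L⁻¹ = [[2, -3, 5], [1, -5, -4]].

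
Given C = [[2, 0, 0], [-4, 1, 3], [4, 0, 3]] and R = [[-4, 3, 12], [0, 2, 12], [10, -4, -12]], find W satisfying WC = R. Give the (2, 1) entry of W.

0

Right-multiplying both sides by C⁻¹ gives W = RC⁻¹.
det C = 6; the adjugate gives C⁻¹ = [[1/2, 0, 0], [4, 1, -1], [-2/3, 0, 1/3]].
W = RC⁻¹ = [[-4, 3, 12], [0, 2, 12], [10, -4, -12]] · [[1/2, 0, 0], [4, 1, -1], [-2/3, 0, 1/3]] = [[2, 3, 1], [0, 2, 2], [-3, -4, 0]].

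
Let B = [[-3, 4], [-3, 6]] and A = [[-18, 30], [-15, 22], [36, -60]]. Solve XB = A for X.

X = [[3, 3], [4, 1], [-6, -6]]

Right-multiplying both sides by B⁻¹ gives X = AB⁻¹.
B has determinant -6; B⁻¹ = [[-1, 2/3], [-1/2, 1/2]].
X = AB⁻¹ = [[-18, 30], [-15, 22], [36, -60]] · [[-1, 2/3], [-1/2, 1/2]] = [[3, 3], [4, 1], [-6, -6]].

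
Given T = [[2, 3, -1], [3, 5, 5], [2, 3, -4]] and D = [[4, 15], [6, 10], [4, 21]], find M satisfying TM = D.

T is on the left of M, so left-multiply by T⁻¹: M = T⁻¹D.
det T = -3; the adjugate gives T⁻¹ = [[35/3, -3, -20/3], [-22/3, 2, 13/3], [1/3, 0, -1/3]].
M = T⁻¹D = [[35/3, -3, -20/3], [-22/3, 2, 13/3], [1/3, 0, -1/3]] · [[4, 15], [6, 10], [4, 21]] = [[2, 5], [0, 1], [0, -2]].

M = [[2, 5], [0, 1], [0, -2]]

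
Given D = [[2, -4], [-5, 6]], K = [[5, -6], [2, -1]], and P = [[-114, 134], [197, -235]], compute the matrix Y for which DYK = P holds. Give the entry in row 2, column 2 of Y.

1

Left-multiply by D⁻¹ and right-multiply by K⁻¹: Y = D⁻¹PK⁻¹.
det D = -8; the adjugate gives D⁻¹ = [[-3/4, -1/2], [-5/8, -1/4]].
det K = 7, so K⁻¹ = [[-1/7, 6/7], [-2/7, 5/7]].
D⁻¹P = [[-13, 17], [22, -25]].
Y = (D⁻¹P)K⁻¹ = [[-3, 1], [4, 1]].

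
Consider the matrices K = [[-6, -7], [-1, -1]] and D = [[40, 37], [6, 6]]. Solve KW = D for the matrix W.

W = [[-2, -5], [-4, -1]]

Left-multiplying both sides by K⁻¹ gives W = K⁻¹D.
det K = -1; the adjugate gives K⁻¹ = [[1, -7], [-1, 6]].
W = K⁻¹D = [[1, -7], [-1, 6]] · [[40, 37], [6, 6]] = [[-2, -5], [-4, -1]].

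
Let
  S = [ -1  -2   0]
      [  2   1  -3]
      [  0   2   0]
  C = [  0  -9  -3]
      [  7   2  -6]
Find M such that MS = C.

M = [[2, 1, -3], [-3, 2, -3]]

Right-multiplying both sides by S⁻¹ gives M = CS⁻¹.
S has determinant -6; S⁻¹ = [[-1, 0, -1], [0, 0, 1/2], [-2/3, -1/3, -1/2]].
M = CS⁻¹ = [[0, -9, -3], [7, 2, -6]] · [[-1, 0, -1], [0, 0, 1/2], [-2/3, -1/3, -1/2]] = [[2, 1, -3], [-3, 2, -3]].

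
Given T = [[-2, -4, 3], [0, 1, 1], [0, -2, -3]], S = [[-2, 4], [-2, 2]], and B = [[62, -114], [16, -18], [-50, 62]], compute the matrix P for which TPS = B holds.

P = T⁻¹BS⁻¹ (apply T⁻¹ on the left and S⁻¹ on the right).
T has determinant 2; T⁻¹ = [[-1/2, -9, -7/2], [0, 3, 1], [0, -2, -1]].
S has determinant 4; S⁻¹ = [[1/2, -1], [1/2, -1/2]].
T⁻¹B = [[0, 2], [-2, 8], [18, -26]].
P = (T⁻¹B)S⁻¹ = [[1, -1], [3, -2], [-4, -5]].

P = [[1, -1], [3, -2], [-4, -5]]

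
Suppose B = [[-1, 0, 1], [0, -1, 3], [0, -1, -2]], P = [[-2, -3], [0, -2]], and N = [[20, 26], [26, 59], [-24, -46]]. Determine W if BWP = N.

W = [[5, -5], [-2, 1], [-5, -3]]

Isolating W: multiply by B⁻¹ from the left and P⁻¹ from the right, so W = B⁻¹NP⁻¹.
det B = -5, so B⁻¹ = [[-1, 1/5, -1/5], [0, -2/5, -3/5], [0, 1/5, -1/5]].
P has determinant 4; P⁻¹ = [[-1/2, 3/4], [0, -1/2]].
B⁻¹N = [[-10, -5], [4, 4], [10, 21]].
W = (B⁻¹N)P⁻¹ = [[5, -5], [-2, 1], [-5, -3]].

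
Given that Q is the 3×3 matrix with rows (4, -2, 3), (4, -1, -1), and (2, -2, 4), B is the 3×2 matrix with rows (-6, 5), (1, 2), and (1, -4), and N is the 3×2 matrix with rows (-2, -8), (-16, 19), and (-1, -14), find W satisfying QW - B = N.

QW = N + B = [[-8, -3], [-15, 21], [0, -18]].
Left-multiplying both sides by Q⁻¹ gives W = Q⁻¹(N + B).
det Q = -6, so Q⁻¹ = [[1, -1/3, -5/6], [3, -5/3, -8/3], [1, -2/3, -2/3]].
W = Q⁻¹(N + B) = [[-3, 5], [1, 4], [2, -5]].

W = [[-3, 5], [1, 4], [2, -5]]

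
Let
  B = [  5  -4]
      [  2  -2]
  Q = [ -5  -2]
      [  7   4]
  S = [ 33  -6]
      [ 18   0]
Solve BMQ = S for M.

Isolating M: multiply by B⁻¹ from the left and Q⁻¹ from the right, so M = B⁻¹SQ⁻¹.
det B = -2, so B⁻¹ = [[1, -2], [1, -5/2]].
det Q = -6; the adjugate gives Q⁻¹ = [[-2/3, -1/3], [7/6, 5/6]].
B⁻¹S = [[-3, -6], [-12, -6]].
M = (B⁻¹S)Q⁻¹ = [[-5, -4], [1, -1]].

M = [[-5, -4], [1, -1]]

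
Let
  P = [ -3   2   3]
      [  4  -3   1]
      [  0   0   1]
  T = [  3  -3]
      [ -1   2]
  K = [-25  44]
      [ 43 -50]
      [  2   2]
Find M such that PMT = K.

Left-multiply by P⁻¹ and right-multiply by T⁻¹: M = P⁻¹KT⁻¹.
det P = 1, so P⁻¹ = [[-3, -2, 11], [-4, -3, 15], [0, 0, 1]].
det T = 3; the adjugate gives T⁻¹ = [[2/3, 1], [1/3, 1]].
P⁻¹K = [[11, -10], [1, 4], [2, 2]].
M = (P⁻¹K)T⁻¹ = [[4, 1], [2, 5], [2, 4]].

M = [[4, 1], [2, 5], [2, 4]]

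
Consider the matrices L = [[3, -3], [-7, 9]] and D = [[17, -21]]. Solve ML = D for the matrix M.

M = [[1, -2]]

Since L sits to the right of M, M = DL⁻¹.
det L = 6, so L⁻¹ = [[3/2, 1/2], [7/6, 1/2]].
M = DL⁻¹ = [[17, -21]] · [[3/2, 1/2], [7/6, 1/2]] = [[1, -2]].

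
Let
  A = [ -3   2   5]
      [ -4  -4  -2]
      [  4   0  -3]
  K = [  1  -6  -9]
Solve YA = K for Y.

Since A sits to the right of Y, Y = KA⁻¹.
A has determinant 4; A⁻¹ = [[3, 3/2, 4], [-5, -11/4, -13/2], [4, 2, 5]].
Y = KA⁻¹ = [[1, -6, -9]] · [[3, 3/2, 4], [-5, -11/4, -13/2], [4, 2, 5]] = [[-3, 0, -2]].

Y = [[-3, 0, -2]]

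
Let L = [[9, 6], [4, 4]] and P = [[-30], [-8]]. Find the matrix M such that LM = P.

L is on the left of M, so left-multiply by L⁻¹: M = L⁻¹P.
det L = 12; the adjugate gives L⁻¹ = [[1/3, -1/2], [-1/3, 3/4]].
M = L⁻¹P = [[1/3, -1/2], [-1/3, 3/4]] · [[-30], [-8]] = [[-6], [4]].

M = [[-6], [4]]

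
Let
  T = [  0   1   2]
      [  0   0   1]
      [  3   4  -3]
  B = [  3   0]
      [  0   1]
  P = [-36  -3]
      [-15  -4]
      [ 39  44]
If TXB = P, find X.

X = [[2, 4], [-2, 5], [-5, -4]]

Left-multiply by T⁻¹ and right-multiply by B⁻¹: X = T⁻¹PB⁻¹.
T has determinant 3; T⁻¹ = [[-4/3, 11/3, 1/3], [1, -2, 0], [0, 1, 0]].
B has determinant 3; B⁻¹ = [[1/3, 0], [0, 1]].
T⁻¹P = [[6, 4], [-6, 5], [-15, -4]].
X = (T⁻¹P)B⁻¹ = [[2, 4], [-2, 5], [-5, -4]].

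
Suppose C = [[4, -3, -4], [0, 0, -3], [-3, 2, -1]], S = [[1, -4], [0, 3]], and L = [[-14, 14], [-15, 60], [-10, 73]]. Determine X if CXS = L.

Isolating X: multiply by C⁻¹ from the left and S⁻¹ from the right, so X = C⁻¹LS⁻¹.
det C = -3, so C⁻¹ = [[-2, 11/3, -3], [-3, 16/3, -4], [0, -1/3, 0]].
det S = 3; the adjugate gives S⁻¹ = [[1, 4/3], [0, 1/3]].
C⁻¹L = [[3, -27], [2, -14], [5, -20]].
X = (C⁻¹L)S⁻¹ = [[3, -5], [2, -2], [5, 0]].

X = [[3, -5], [2, -2], [5, 0]]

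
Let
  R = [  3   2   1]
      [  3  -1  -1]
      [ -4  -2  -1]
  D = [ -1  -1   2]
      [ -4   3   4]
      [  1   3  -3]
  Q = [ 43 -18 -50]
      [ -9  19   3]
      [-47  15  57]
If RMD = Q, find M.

M = [[3, -1, 3], [-1, -3, -3], [2, -2, 5]]

Left-multiply by R⁻¹ and right-multiply by D⁻¹: M = R⁻¹QD⁻¹.
R has determinant 1; R⁻¹ = [[-1, 0, -1], [7, 1, 6], [-10, -2, -9]].
det D = -1; the adjugate gives D⁻¹ = [[21, -3, 10], [8, -1, 4], [15, -2, 7]].
R⁻¹Q = [[4, 3, -7], [10, -17, -5], [11, 7, -19]].
M = (R⁻¹Q)D⁻¹ = [[3, -1, 3], [-1, -3, -3], [2, -2, 5]].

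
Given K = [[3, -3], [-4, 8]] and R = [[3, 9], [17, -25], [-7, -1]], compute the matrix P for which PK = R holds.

P = [[5, 3], [3, -2], [-5, -2]]

Since K sits to the right of P, P = RK⁻¹.
K has determinant 12; K⁻¹ = [[2/3, 1/4], [1/3, 1/4]].
P = RK⁻¹ = [[3, 9], [17, -25], [-7, -1]] · [[2/3, 1/4], [1/3, 1/4]] = [[5, 3], [3, -2], [-5, -2]].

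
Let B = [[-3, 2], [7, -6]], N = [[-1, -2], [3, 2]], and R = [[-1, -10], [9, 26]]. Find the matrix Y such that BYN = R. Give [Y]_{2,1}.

Y = B⁻¹RN⁻¹ (apply B⁻¹ on the left and N⁻¹ on the right).
B has determinant 4; B⁻¹ = [[-3/2, -1/2], [-7/4, -3/4]].
det N = 4; the adjugate gives N⁻¹ = [[1/2, 1/2], [-3/4, -1/4]].
B⁻¹R = [[-3, 2], [-5, -2]].
Y = (B⁻¹R)N⁻¹ = [[-3, -2], [-1, -2]].

-1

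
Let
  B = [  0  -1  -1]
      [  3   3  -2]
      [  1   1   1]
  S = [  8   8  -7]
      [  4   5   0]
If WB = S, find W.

Right-multiplying both sides by B⁻¹ gives W = SB⁻¹.
B has determinant 5; B⁻¹ = [[1, 0, 1], [-1, 1/5, -3/5], [0, -1/5, 3/5]].
W = SB⁻¹ = [[8, 8, -7], [4, 5, 0]] · [[1, 0, 1], [-1, 1/5, -3/5], [0, -1/5, 3/5]] = [[0, 3, -1], [-1, 1, 1]].

W = [[0, 3, -1], [-1, 1, 1]]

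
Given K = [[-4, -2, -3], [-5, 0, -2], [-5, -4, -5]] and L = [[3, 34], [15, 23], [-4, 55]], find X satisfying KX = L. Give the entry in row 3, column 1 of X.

5

K is on the left of X, so left-multiply by K⁻¹: X = K⁻¹L.
K has determinant 2; K⁻¹ = [[-4, 1, 2], [-15/2, 5/2, 7/2], [10, -3, -5]].
X = K⁻¹L = [[-4, 1, 2], [-15/2, 5/2, 7/2], [10, -3, -5]] · [[3, 34], [15, 23], [-4, 55]] = [[-5, -3], [1, -5], [5, -4]].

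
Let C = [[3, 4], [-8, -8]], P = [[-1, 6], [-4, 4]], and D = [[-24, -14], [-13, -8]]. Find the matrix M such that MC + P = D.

MC = D − P = [[-23, -20], [-9, -12]].
C is on the right of M, so right-multiply by C⁻¹: M = (D − P)C⁻¹.
det C = 8, so C⁻¹ = [[-1, -1/2], [1, 3/8]].
M = (D − P)C⁻¹ = [[3, 4], [-3, 0]].

M = [[3, 4], [-3, 0]]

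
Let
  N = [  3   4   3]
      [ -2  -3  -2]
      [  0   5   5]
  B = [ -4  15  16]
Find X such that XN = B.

Right-multiplying both sides by N⁻¹ gives X = BN⁻¹.
det N = -5; the adjugate gives N⁻¹ = [[1, 1, -1/5], [-2, -3, 0], [2, 3, 1/5]].
X = BN⁻¹ = [[-4, 15, 16]] · [[1, 1, -1/5], [-2, -3, 0], [2, 3, 1/5]] = [[-2, -1, 4]].

X = [[-2, -1, 4]]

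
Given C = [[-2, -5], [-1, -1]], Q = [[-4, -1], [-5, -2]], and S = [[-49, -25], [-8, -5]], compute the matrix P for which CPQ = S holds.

P = [[2, -1], [1, -3]]

P = C⁻¹SQ⁻¹ (apply C⁻¹ on the left and Q⁻¹ on the right).
det C = -3; the adjugate gives C⁻¹ = [[1/3, -5/3], [-1/3, 2/3]].
Q has determinant 3; Q⁻¹ = [[-2/3, 1/3], [5/3, -4/3]].
C⁻¹S = [[-3, 0], [11, 5]].
P = (C⁻¹S)Q⁻¹ = [[2, -1], [1, -3]].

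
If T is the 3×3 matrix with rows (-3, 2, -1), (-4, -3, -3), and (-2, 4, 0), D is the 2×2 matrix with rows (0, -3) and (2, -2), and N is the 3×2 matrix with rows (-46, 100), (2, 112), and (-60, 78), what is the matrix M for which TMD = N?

Left-multiply by T⁻¹ and right-multiply by D⁻¹: M = T⁻¹ND⁻¹.
det T = -2, so T⁻¹ = [[-6, 2, 9/2], [-3, 1, 5/2], [11, -4, -17/2]].
det D = 6, so D⁻¹ = [[-1/3, 1/2], [-1/3, 0]].
T⁻¹N = [[10, -25], [-10, 7], [-4, -11]].
M = (T⁻¹N)D⁻¹ = [[5, 5], [1, -5], [5, -2]].

M = [[5, 5], [1, -5], [5, -2]]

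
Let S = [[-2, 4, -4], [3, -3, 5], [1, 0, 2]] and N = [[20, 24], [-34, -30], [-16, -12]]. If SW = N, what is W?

Left-multiplying both sides by S⁻¹ gives W = S⁻¹N.
det S = -4; the adjugate gives S⁻¹ = [[3/2, 2, -2], [1/4, 0, 1/2], [-3/4, -1, 3/2]].
W = S⁻¹N = [[3/2, 2, -2], [1/4, 0, 1/2], [-3/4, -1, 3/2]] · [[20, 24], [-34, -30], [-16, -12]] = [[-6, 0], [-3, 0], [-5, -6]].

W = [[-6, 0], [-3, 0], [-5, -6]]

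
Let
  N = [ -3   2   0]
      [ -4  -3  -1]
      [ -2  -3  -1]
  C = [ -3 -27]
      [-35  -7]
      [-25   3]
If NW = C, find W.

W = [[5, 5], [6, -6], [-3, 5]]

Since N multiplies W on the left, W = N⁻¹C.
N has determinant -4; N⁻¹ = [[0, -1/2, 1/2], [1/2, -3/4, 3/4], [-3/2, 13/4, -17/4]].
W = N⁻¹C = [[0, -1/2, 1/2], [1/2, -3/4, 3/4], [-3/2, 13/4, -17/4]] · [[-3, -27], [-35, -7], [-25, 3]] = [[5, 5], [6, -6], [-3, 5]].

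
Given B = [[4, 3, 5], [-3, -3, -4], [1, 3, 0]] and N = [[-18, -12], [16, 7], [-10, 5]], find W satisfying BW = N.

Left-multiplying both sides by B⁻¹ gives W = B⁻¹N.
det B = 6, so B⁻¹ = [[2, 5/2, 1/2], [-2/3, -5/6, 1/6], [-1, -3/2, -1/2]].
W = B⁻¹N = [[2, 5/2, 1/2], [-2/3, -5/6, 1/6], [-1, -3/2, -1/2]] · [[-18, -12], [16, 7], [-10, 5]] = [[-1, -4], [-3, 3], [-1, -1]].

W = [[-1, -4], [-3, 3], [-1, -1]]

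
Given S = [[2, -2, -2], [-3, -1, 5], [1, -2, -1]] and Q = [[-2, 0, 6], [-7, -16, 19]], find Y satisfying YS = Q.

S is on the right of Y, so right-multiply by S⁻¹: Y = QS⁻¹.
det S = 4, so S⁻¹ = [[11/4, 1/2, -3], [1/2, 0, -1], [7/4, 1/2, -2]].
Y = QS⁻¹ = [[-2, 0, 6], [-7, -16, 19]] · [[11/4, 1/2, -3], [1/2, 0, -1], [7/4, 1/2, -2]] = [[5, 2, -6], [6, 6, -1]].

Y = [[5, 2, -6], [6, 6, -1]]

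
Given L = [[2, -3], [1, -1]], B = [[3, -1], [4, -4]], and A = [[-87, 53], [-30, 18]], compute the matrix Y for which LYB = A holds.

Y = L⁻¹AB⁻¹ (apply L⁻¹ on the left and B⁻¹ on the right).
det L = 1, so L⁻¹ = [[-1, 3], [-1, 2]].
B has determinant -8; B⁻¹ = [[1/2, -1/8], [1/2, -3/8]].
L⁻¹A = [[-3, 1], [27, -17]].
Y = (L⁻¹A)B⁻¹ = [[-1, 0], [5, 3]].

Y = [[-1, 0], [5, 3]]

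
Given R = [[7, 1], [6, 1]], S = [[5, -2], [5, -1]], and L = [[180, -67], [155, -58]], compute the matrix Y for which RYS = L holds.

Y = [[4, 1], [3, -2]]

Left-multiply by R⁻¹ and right-multiply by S⁻¹: Y = R⁻¹LS⁻¹.
det R = 1; the adjugate gives R⁻¹ = [[1, -1], [-6, 7]].
det S = 5, so S⁻¹ = [[-1/5, 2/5], [-1, 1]].
R⁻¹L = [[25, -9], [5, -4]].
Y = (R⁻¹L)S⁻¹ = [[4, 1], [3, -2]].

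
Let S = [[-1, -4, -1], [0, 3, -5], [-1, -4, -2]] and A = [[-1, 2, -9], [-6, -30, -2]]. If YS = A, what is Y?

Y = [[3, 2, -2], [0, -2, 6]]

Since S sits to the right of Y, Y = AS⁻¹.
det S = 3, so S⁻¹ = [[-26/3, -4/3, 23/3], [5/3, 1/3, -5/3], [1, 0, -1]].
Y = AS⁻¹ = [[-1, 2, -9], [-6, -30, -2]] · [[-26/3, -4/3, 23/3], [5/3, 1/3, -5/3], [1, 0, -1]] = [[3, 2, -2], [0, -2, 6]].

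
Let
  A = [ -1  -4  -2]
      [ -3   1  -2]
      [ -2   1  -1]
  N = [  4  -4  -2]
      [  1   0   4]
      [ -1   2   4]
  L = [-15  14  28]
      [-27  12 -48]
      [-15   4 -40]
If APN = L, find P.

P = A⁻¹LN⁻¹ (apply A⁻¹ on the left and N⁻¹ on the right).
A has determinant -3; A⁻¹ = [[-1/3, 2, -10/3], [-1/3, 1, -4/3], [1/3, -3, 13/3]].
det N = -4; the adjugate gives N⁻¹ = [[2, -3, 4], [2, -7/2, 9/2], [-1/2, 1, -1]].
A⁻¹L = [[1, 6, 28], [-2, 2, -4], [11, -14, -20]].
P = (A⁻¹L)N⁻¹ = [[0, 4, 3], [2, -5, 5], [4, -4, 1]].

P = [[0, 4, 3], [2, -5, 5], [4, -4, 1]]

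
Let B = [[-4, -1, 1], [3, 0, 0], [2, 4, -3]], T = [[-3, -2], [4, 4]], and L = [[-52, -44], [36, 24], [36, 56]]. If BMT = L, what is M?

Isolating M: multiply by B⁻¹ from the left and T⁻¹ from the right, so M = B⁻¹LT⁻¹.
B has determinant 3; B⁻¹ = [[0, 1/3, 0], [3, 10/3, 1], [4, 14/3, 1]].
det T = -4, so T⁻¹ = [[-1, -1/2], [1, 3/4]].
B⁻¹L = [[12, 8], [0, 4], [-4, -8]].
M = (B⁻¹L)T⁻¹ = [[-4, 0], [4, 3], [-4, -4]].

M = [[-4, 0], [4, 3], [-4, -4]]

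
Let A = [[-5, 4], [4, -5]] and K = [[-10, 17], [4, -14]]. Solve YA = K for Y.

Right-multiplying both sides by A⁻¹ gives Y = KA⁻¹.
A has determinant 9; A⁻¹ = [[-5/9, -4/9], [-4/9, -5/9]].
Y = KA⁻¹ = [[-10, 17], [4, -14]] · [[-5/9, -4/9], [-4/9, -5/9]] = [[-2, -5], [4, 6]].

Y = [[-2, -5], [4, 6]]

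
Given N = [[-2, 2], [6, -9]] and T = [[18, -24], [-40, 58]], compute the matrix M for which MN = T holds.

M = [[-3, 2], [2, -6]]

N is on the right of M, so right-multiply by N⁻¹: M = TN⁻¹.
det N = 6; the adjugate gives N⁻¹ = [[-3/2, -1/3], [-1, -1/3]].
M = TN⁻¹ = [[18, -24], [-40, 58]] · [[-3/2, -1/3], [-1, -1/3]] = [[-3, 2], [2, -6]].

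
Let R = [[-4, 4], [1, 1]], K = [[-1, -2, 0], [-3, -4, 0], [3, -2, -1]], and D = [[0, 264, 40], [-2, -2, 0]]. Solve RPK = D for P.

Isolating P: multiply by R⁻¹ from the left and K⁻¹ from the right, so P = R⁻¹DK⁻¹.
det R = -8; the adjugate gives R⁻¹ = [[-1/8, 1/2], [1/8, 1/2]].
det K = 2, so K⁻¹ = [[2, -1, 0], [-3/2, 1/2, 0], [9, -4, -1]].
R⁻¹D = [[-1, -34, -5], [-1, 32, 5]].
P = (R⁻¹D)K⁻¹ = [[4, 4, 5], [-5, -3, -5]].

P = [[4, 4, 5], [-5, -3, -5]]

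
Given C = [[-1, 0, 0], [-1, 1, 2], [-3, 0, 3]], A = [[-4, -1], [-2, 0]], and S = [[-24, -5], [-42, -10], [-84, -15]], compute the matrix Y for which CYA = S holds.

Y = [[-5, -2], [5, -5], [0, 2]]

Isolating Y: multiply by C⁻¹ from the left and A⁻¹ from the right, so Y = C⁻¹SA⁻¹.
C has determinant -3; C⁻¹ = [[-1, 0, 0], [1, 1, -2/3], [-1, 0, 1/3]].
det A = -2, so A⁻¹ = [[0, -1/2], [-1, 2]].
C⁻¹S = [[24, 5], [-10, -5], [-4, 0]].
Y = (C⁻¹S)A⁻¹ = [[-5, -2], [5, -5], [0, 2]].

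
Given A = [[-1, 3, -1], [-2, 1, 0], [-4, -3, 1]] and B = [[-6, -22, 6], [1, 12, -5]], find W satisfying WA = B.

Since A sits to the right of W, W = BA⁻¹.
det A = -5, so A⁻¹ = [[-1/5, 0, -1/5], [-2/5, 1, -2/5], [-2, 3, -1]].
W = BA⁻¹ = [[-6, -22, 6], [1, 12, -5]] · [[-1/5, 0, -1/5], [-2/5, 1, -2/5], [-2, 3, -1]] = [[-2, -4, 4], [5, -3, 0]].

W = [[-2, -4, 4], [5, -3, 0]]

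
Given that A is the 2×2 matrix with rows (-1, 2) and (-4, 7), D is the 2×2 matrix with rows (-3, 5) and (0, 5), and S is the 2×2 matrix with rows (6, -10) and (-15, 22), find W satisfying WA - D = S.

WA = S + D = [[3, -5], [-15, 27]].
Right-multiplying both sides by A⁻¹ gives W = (S + D)A⁻¹.
A has determinant 1; A⁻¹ = [[7, -2], [4, -1]].
W = (S + D)A⁻¹ = [[1, -1], [3, 3]].

W = [[1, -1], [3, 3]]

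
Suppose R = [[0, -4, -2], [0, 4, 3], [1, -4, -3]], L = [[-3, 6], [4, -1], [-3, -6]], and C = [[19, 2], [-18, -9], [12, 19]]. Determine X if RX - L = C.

RX = C + L = [[16, 8], [-14, -10], [9, 13]].
R is on the left of X, so left-multiply by R⁻¹: X = R⁻¹(C + L).
R has determinant -4; R⁻¹ = [[0, 1, 1], [-3/4, -1/2, 0], [1, 1, 0]].
X = R⁻¹(C + L) = [[-5, 3], [-5, -1], [2, -2]].

X = [[-5, 3], [-5, -1], [2, -2]]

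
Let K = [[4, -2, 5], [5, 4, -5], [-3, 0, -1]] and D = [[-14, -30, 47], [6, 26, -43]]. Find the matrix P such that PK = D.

Right-multiplying both sides by K⁻¹ gives P = DK⁻¹.
K has determinant 4; K⁻¹ = [[-1, -1/2, -5/2], [5, 11/4, 45/4], [3, 3/2, 13/2]].
P = DK⁻¹ = [[-14, -30, 47], [6, 26, -43]] · [[-1, -1/2, -5/2], [5, 11/4, 45/4], [3, 3/2, 13/2]] = [[5, -5, 3], [-5, 4, -2]].

P = [[5, -5, 3], [-5, 4, -2]]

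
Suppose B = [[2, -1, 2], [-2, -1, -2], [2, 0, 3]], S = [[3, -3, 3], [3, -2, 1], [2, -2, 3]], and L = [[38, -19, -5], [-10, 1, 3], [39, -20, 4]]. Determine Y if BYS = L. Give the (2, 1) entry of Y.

Isolating Y: multiply by B⁻¹ from the left and S⁻¹ from the right, so Y = B⁻¹LS⁻¹.
B has determinant -4; B⁻¹ = [[3/4, -3/4, -1], [-1/2, -1/2, 0], [-1/2, 1/2, 1]].
det S = 3, so S⁻¹ = [[-4/3, 1, 1], [-7/3, 1, 2], [-2/3, 0, 1]].
B⁻¹L = [[-3, 5, -10], [-14, 9, 1], [15, -10, 8]].
Y = (B⁻¹L)S⁻¹ = [[-1, 2, -3], [-3, -5, 5], [-2, 5, 3]].

-3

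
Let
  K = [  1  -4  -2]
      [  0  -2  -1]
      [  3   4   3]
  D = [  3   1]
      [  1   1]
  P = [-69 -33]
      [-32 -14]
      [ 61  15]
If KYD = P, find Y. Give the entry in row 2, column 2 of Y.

4

Left-multiply by K⁻¹ and right-multiply by D⁻¹: Y = K⁻¹PD⁻¹.
det K = -2; the adjugate gives K⁻¹ = [[1, -2, 0], [3/2, -9/2, -1/2], [-3, 8, 1]].
D has determinant 2; D⁻¹ = [[1/2, -1/2], [-1/2, 3/2]].
K⁻¹P = [[-5, -5], [10, 6], [12, 2]].
Y = (K⁻¹P)D⁻¹ = [[0, -5], [2, 4], [5, -3]].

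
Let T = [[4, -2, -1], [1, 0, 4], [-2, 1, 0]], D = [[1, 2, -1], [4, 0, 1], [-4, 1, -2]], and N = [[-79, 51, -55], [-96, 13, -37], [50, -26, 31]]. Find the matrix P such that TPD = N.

P = T⁻¹ND⁻¹ (apply T⁻¹ on the left and D⁻¹ on the right).
det T = -1; the adjugate gives T⁻¹ = [[4, 1, 8], [8, 2, 17], [-1, 0, -2]].
det D = 3; the adjugate gives D⁻¹ = [[-1/3, 1, 2/3], [4/3, -2, -5/3], [4/3, -3, -8/3]].
T⁻¹N = [[-12, 9, -9], [26, -8, 13], [-21, 1, -7]].
P = (T⁻¹N)D⁻¹ = [[4, -3, 1], [-2, 3, -4], [-1, -2, 3]].

P = [[4, -3, 1], [-2, 3, -4], [-1, -2, 3]]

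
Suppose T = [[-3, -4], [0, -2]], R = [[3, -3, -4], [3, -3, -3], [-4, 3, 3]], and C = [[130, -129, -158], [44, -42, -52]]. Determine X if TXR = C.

X = [[-3, -3, -1], [-5, -1, 1]]

Left-multiply by T⁻¹ and right-multiply by R⁻¹: X = T⁻¹CR⁻¹.
T has determinant 6; T⁻¹ = [[-1/3, 2/3], [0, -1/2]].
det R = 3, so R⁻¹ = [[0, -1, -1], [1, -7/3, -1], [-1, 1, 0]].
T⁻¹C = [[-14, 15, 18], [-22, 21, 26]].
X = (T⁻¹C)R⁻¹ = [[-3, -3, -1], [-5, -1, 1]].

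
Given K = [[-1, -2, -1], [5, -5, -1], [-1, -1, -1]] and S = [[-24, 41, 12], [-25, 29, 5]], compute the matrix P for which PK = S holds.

Right-multiplying both sides by K⁻¹ gives P = SK⁻¹.
det K = -6; the adjugate gives K⁻¹ = [[-2/3, 1/6, 1/2], [-1, 0, 1], [5/3, -1/6, -5/2]].
P = SK⁻¹ = [[-24, 41, 12], [-25, 29, 5]] · [[-2/3, 1/6, 1/2], [-1, 0, 1], [5/3, -1/6, -5/2]] = [[-5, -6, -1], [-4, -5, 4]].

P = [[-5, -6, -1], [-4, -5, 4]]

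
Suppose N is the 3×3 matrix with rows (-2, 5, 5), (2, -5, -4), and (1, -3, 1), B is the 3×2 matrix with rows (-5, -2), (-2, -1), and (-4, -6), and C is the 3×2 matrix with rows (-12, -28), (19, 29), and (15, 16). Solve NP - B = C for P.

P = [[-4, 0], [-5, -4], [0, -2]]

NP = C + B = [[-17, -30], [17, 28], [11, 10]].
Since N multiplies P on the left, P = N⁻¹(C + B).
N has determinant -1; N⁻¹ = [[17, 20, -5], [6, 7, -2], [1, 1, 0]].
P = N⁻¹(C + B) = [[-4, 0], [-5, -4], [0, -2]].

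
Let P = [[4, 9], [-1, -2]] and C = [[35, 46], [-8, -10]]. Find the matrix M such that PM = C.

Since P multiplies M on the left, M = P⁻¹C.
P has determinant 1; P⁻¹ = [[-2, -9], [1, 4]].
M = P⁻¹C = [[-2, -9], [1, 4]] · [[35, 46], [-8, -10]] = [[2, -2], [3, 6]].

M = [[2, -2], [3, 6]]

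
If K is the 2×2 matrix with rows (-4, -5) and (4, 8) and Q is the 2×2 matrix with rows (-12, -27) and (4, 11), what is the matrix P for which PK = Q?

Since K sits to the right of P, P = QK⁻¹.
det K = -12, so K⁻¹ = [[-2/3, -5/12], [1/3, 1/3]].
P = QK⁻¹ = [[-12, -27], [4, 11]] · [[-2/3, -5/12], [1/3, 1/3]] = [[-1, -4], [1, 2]].

P = [[-1, -4], [1, 2]]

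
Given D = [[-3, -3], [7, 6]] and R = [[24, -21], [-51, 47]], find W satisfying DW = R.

W = [[-3, 5], [-5, 2]]

D is on the left of W, so left-multiply by D⁻¹: W = D⁻¹R.
D has determinant 3; D⁻¹ = [[2, 1], [-7/3, -1]].
W = D⁻¹R = [[2, 1], [-7/3, -1]] · [[24, -21], [-51, 47]] = [[-3, 5], [-5, 2]].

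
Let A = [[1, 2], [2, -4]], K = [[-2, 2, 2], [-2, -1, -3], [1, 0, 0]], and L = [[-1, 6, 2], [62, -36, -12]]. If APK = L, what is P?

P = [[-4, -2, 3], [4, 2, 4]]

Left-multiply by A⁻¹ and right-multiply by K⁻¹: P = A⁻¹LK⁻¹.
det A = -8, so A⁻¹ = [[1/2, 1/4], [1/4, -1/8]].
det K = -4; the adjugate gives K⁻¹ = [[0, 0, 1], [3/4, 1/2, 5/2], [-1/4, -1/2, -3/2]].
A⁻¹L = [[15, -6, -2], [-8, 6, 2]].
P = (A⁻¹L)K⁻¹ = [[-4, -2, 3], [4, 2, 4]].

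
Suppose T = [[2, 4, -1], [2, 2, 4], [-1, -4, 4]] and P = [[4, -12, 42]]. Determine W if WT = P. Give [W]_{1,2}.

6

Since T sits to the right of W, W = PT⁻¹.
det T = 6, so T⁻¹ = [[4, -2, 3], [-2, 7/6, -5/3], [-1, 2/3, -2/3]].
W = PT⁻¹ = [[4, -12, 42]] · [[4, -2, 3], [-2, 7/6, -5/3], [-1, 2/3, -2/3]] = [[-2, 6, 4]].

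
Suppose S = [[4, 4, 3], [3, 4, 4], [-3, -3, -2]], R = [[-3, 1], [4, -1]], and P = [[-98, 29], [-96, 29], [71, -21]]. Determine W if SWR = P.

W = [[0, -3], [3, 1], [2, -1]]

Isolating W: multiply by S⁻¹ from the left and R⁻¹ from the right, so W = S⁻¹PR⁻¹.
S has determinant 1; S⁻¹ = [[4, -1, 4], [-6, 1, -7], [3, 0, 4]].
det R = -1, so R⁻¹ = [[1, 1], [4, 3]].
S⁻¹P = [[-12, 3], [-5, 2], [-10, 3]].
W = (S⁻¹P)R⁻¹ = [[0, -3], [3, 1], [2, -1]].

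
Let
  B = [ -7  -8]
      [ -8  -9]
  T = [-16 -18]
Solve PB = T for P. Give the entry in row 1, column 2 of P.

Right-multiplying both sides by B⁻¹ gives P = TB⁻¹.
B has determinant -1; B⁻¹ = [[9, -8], [-8, 7]].
P = TB⁻¹ = [[-16, -18]] · [[9, -8], [-8, 7]] = [[0, 2]].

2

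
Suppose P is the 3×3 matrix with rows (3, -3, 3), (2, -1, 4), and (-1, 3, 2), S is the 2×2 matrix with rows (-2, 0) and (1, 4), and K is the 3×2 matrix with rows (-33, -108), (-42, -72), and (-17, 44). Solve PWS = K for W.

W = P⁻¹KS⁻¹ (apply P⁻¹ on the left and S⁻¹ on the right).
det P = -3; the adjugate gives P⁻¹ = [[14/3, -5, 3], [8/3, -3, 2], [-5/3, 2, -1]].
S has determinant -8; S⁻¹ = [[-1/2, 0], [1/8, 1/4]].
P⁻¹K = [[5, -12], [4, 16], [-12, -8]].
W = (P⁻¹K)S⁻¹ = [[-4, -3], [0, 4], [5, -2]].

W = [[-4, -3], [0, 4], [5, -2]]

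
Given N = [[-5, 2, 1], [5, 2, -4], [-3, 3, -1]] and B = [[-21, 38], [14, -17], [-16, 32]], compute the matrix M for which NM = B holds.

Since N multiplies M on the left, M = N⁻¹B.
N has determinant 5; N⁻¹ = [[2, 1, -2], [17/5, 8/5, -3], [21/5, 9/5, -4]].
M = N⁻¹B = [[2, 1, -2], [17/5, 8/5, -3], [21/5, 9/5, -4]] · [[-21, 38], [14, -17], [-16, 32]] = [[4, -5], [-1, 6], [1, 1]].

M = [[4, -5], [-1, 6], [1, 1]]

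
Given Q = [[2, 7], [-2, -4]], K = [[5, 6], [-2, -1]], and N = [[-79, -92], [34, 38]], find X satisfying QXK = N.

X = Q⁻¹NK⁻¹ (apply Q⁻¹ on the left and K⁻¹ on the right).
det Q = 6, so Q⁻¹ = [[-2/3, -7/6], [1/3, 1/3]].
K has determinant 7; K⁻¹ = [[-1/7, -6/7], [2/7, 5/7]].
Q⁻¹N = [[13, 17], [-15, -18]].
X = (Q⁻¹N)K⁻¹ = [[3, 1], [-3, 0]].

X = [[3, 1], [-3, 0]]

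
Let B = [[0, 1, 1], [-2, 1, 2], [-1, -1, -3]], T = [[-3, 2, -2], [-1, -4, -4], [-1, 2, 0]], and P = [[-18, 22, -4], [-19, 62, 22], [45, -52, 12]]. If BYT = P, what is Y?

Y = B⁻¹PT⁻¹ (apply B⁻¹ on the left and T⁻¹ on the right).
B has determinant -5; B⁻¹ = [[1/5, -2/5, -1/5], [8/5, -1/5, 2/5], [-3/5, 1/5, -2/5]].
det T = -4; the adjugate gives T⁻¹ = [[-2, 1, 4], [-1, 1/2, 5/2], [3/2, -1, -7/2]].
B⁻¹P = [[-5, -10, -12], [-7, 2, -6], [-11, 20, 2]].
Y = (B⁻¹P)T⁻¹ = [[2, 2, -3], [3, 0, -2], [5, -3, -1]].

Y = [[2, 2, -3], [3, 0, -2], [5, -3, -1]]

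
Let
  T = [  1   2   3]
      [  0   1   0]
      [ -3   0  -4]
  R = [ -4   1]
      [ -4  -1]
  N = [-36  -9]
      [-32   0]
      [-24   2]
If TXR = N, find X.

X = [[4, -2], [4, 4], [-4, 1]]

Left-multiply by T⁻¹ and right-multiply by R⁻¹: X = T⁻¹NR⁻¹.
det T = 5, so T⁻¹ = [[-4/5, 8/5, -3/5], [0, 1, 0], [3/5, -6/5, 1/5]].
R has determinant 8; R⁻¹ = [[-1/8, -1/8], [1/2, -1/2]].
T⁻¹N = [[-8, 6], [-32, 0], [12, -5]].
X = (T⁻¹N)R⁻¹ = [[4, -2], [4, 4], [-4, 1]].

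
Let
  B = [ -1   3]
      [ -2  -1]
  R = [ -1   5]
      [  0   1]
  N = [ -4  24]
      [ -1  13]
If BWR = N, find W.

W = [[-1, -4], [1, 0]]

Left-multiply by B⁻¹ and right-multiply by R⁻¹: W = B⁻¹NR⁻¹.
det B = 7; the adjugate gives B⁻¹ = [[-1/7, -3/7], [2/7, -1/7]].
det R = -1, so R⁻¹ = [[-1, 5], [0, 1]].
B⁻¹N = [[1, -9], [-1, 5]].
W = (B⁻¹N)R⁻¹ = [[-1, -4], [1, 0]].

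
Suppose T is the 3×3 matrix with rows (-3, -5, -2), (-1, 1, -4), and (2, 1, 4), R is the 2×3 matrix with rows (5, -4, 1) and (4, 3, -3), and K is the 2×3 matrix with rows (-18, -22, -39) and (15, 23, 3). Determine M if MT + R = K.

MT = K − R = [[-23, -18, -40], [11, 20, 6]].
Right-multiplying both sides by T⁻¹ gives M = (K − R)T⁻¹.
det T = 2, so T⁻¹ = [[4, 9, 11], [-2, -4, -5], [-3/2, -7/2, -4]].
M = (K − R)T⁻¹ = [[4, 5, -3], [-5, -2, -3]].

M = [[4, 5, -3], [-5, -2, -3]]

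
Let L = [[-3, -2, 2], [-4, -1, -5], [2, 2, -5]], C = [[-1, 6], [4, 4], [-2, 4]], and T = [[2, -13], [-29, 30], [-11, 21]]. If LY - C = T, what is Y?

LY = T + C = [[1, -7], [-25, 34], [-13, 25]].
Since L multiplies Y on the left, Y = L⁻¹(T + C).
L has determinant 3; L⁻¹ = [[5, -2, 4], [-10, 11/3, -23/3], [-2, 2/3, -5/3]].
Y = L⁻¹(T + C) = [[3, -3], [-2, 3], [3, -5]].

Y = [[3, -3], [-2, 3], [3, -5]]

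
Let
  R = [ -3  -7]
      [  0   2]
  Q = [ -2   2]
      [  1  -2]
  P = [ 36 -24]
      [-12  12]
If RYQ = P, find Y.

Y = [[1, 4], [3, 0]]

Isolating Y: multiply by R⁻¹ from the left and Q⁻¹ from the right, so Y = R⁻¹PQ⁻¹.
det R = -6; the adjugate gives R⁻¹ = [[-1/3, -7/6], [0, 1/2]].
det Q = 2; the adjugate gives Q⁻¹ = [[-1, -1], [-1/2, -1]].
R⁻¹P = [[2, -6], [-6, 6]].
Y = (R⁻¹P)Q⁻¹ = [[1, 4], [3, 0]].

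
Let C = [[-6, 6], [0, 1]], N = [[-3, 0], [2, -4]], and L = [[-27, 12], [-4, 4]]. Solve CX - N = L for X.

CX = L + N = [[-30, 12], [-2, 0]].
C is on the left of X, so left-multiply by C⁻¹: X = C⁻¹(L + N).
C has determinant -6; C⁻¹ = [[-1/6, 1], [0, 1]].
X = C⁻¹(L + N) = [[3, -2], [-2, 0]].

X = [[3, -2], [-2, 0]]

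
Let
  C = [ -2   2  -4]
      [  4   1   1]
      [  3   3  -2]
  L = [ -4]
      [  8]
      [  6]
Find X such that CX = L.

Since C multiplies X on the left, X = C⁻¹L.
det C = -4; the adjugate gives C⁻¹ = [[5/4, 2, -3/2], [-11/4, -4, 7/2], [-9/4, -3, 5/2]].
X = C⁻¹L = [[5/4, 2, -3/2], [-11/4, -4, 7/2], [-9/4, -3, 5/2]] · [[-4], [8], [6]] = [[2], [0], [0]].

X = [[2], [0], [0]]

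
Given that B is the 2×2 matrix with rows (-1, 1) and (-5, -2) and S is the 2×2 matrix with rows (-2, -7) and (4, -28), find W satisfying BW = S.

B is on the left of W, so left-multiply by B⁻¹: W = B⁻¹S.
det B = 7; the adjugate gives B⁻¹ = [[-2/7, -1/7], [5/7, -1/7]].
W = B⁻¹S = [[-2/7, -1/7], [5/7, -1/7]] · [[-2, -7], [4, -28]] = [[0, 6], [-2, -1]].

W = [[0, 6], [-2, -1]]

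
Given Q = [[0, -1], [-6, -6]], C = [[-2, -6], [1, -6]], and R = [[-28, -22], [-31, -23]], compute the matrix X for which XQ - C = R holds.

XQ = R + C = [[-30, -28], [-30, -29]].
Since Q sits to the right of X, X = (R + C)Q⁻¹.
Q has determinant -6; Q⁻¹ = [[1, -1/6], [-1, 0]].
X = (R + C)Q⁻¹ = [[-2, 5], [-1, 5]].

X = [[-2, 5], [-1, 5]]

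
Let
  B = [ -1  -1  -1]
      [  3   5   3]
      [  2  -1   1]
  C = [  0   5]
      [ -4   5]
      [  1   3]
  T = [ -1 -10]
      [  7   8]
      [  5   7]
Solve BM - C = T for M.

BM = T + C = [[-1, -5], [3, 13], [6, 10]].
Left-multiplying both sides by B⁻¹ gives M = B⁻¹(T + C).
det B = 2, so B⁻¹ = [[4, 1, 1], [3/2, 1/2, 0], [-13/2, -3/2, -1]].
M = B⁻¹(T + C) = [[5, 3], [0, -1], [-4, 3]].

M = [[5, 3], [0, -1], [-4, 3]]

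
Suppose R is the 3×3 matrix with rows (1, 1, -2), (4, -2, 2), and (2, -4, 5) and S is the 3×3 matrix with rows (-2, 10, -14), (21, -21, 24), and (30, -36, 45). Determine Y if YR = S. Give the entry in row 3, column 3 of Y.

Right-multiplying both sides by R⁻¹ gives Y = SR⁻¹.
R has determinant 6; R⁻¹ = [[-1/3, 1/2, -1/3], [-8/3, 3/2, -5/3], [-2, 1, -1]].
Y = SR⁻¹ = [[-2, 10, -14], [21, -21, 24], [30, -36, 45]] · [[-1/3, 1/2, -1/3], [-8/3, 3/2, -5/3], [-2, 1, -1]] = [[2, 0, -2], [1, 3, 4], [-4, 6, 5]].

5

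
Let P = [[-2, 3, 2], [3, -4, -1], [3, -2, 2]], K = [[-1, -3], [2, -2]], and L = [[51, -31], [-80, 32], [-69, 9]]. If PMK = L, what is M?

M = [[1, -5], [-3, 5], [3, -1]]

M = P⁻¹LK⁻¹ (apply P⁻¹ on the left and K⁻¹ on the right).
det P = 5, so P⁻¹ = [[-2, -2, 1], [-9/5, -2, 4/5], [6/5, 1, -1/5]].
det K = 8, so K⁻¹ = [[-1/4, 3/8], [-1/4, -1/8]].
P⁻¹L = [[-11, 7], [13, -1], [-5, -7]].
M = (P⁻¹L)K⁻¹ = [[1, -5], [-3, 5], [3, -1]].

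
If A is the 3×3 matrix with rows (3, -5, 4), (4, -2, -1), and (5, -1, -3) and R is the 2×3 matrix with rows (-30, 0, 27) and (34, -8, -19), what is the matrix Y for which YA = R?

Since A sits to the right of Y, Y = RA⁻¹.
det A = 4; the adjugate gives A⁻¹ = [[5/4, -19/4, 13/4], [7/4, -29/4, 19/4], [3/2, -11/2, 7/2]].
Y = RA⁻¹ = [[-30, 0, 27], [34, -8, -19]] · [[5/4, -19/4, 13/4], [7/4, -29/4, 19/4], [3/2, -11/2, 7/2]] = [[3, -6, -3], [0, 1, 6]].

Y = [[3, -6, -3], [0, 1, 6]]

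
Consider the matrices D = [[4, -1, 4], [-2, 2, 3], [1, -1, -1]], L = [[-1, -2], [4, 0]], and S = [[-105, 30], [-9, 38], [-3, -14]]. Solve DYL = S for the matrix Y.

Left-multiply by D⁻¹ and right-multiply by L⁻¹: Y = D⁻¹SL⁻¹.
D has determinant 3; D⁻¹ = [[1/3, -5/3, -11/3], [1/3, -8/3, -20/3], [0, 1, 2]].
det L = 8; the adjugate gives L⁻¹ = [[0, 1/4], [-1/2, -1/8]].
D⁻¹S = [[-9, -2], [9, 2], [-15, 10]].
Y = (D⁻¹S)L⁻¹ = [[1, -2], [-1, 2], [-5, -5]].

Y = [[1, -2], [-1, 2], [-5, -5]]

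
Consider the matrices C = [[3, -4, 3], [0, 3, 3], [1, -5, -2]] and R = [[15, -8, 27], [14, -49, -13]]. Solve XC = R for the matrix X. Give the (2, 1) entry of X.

Right-multiplying both sides by C⁻¹ gives X = RC⁻¹.
det C = 6; the adjugate gives C⁻¹ = [[3/2, -23/6, -7/2], [1/2, -3/2, -3/2], [-1/2, 11/6, 3/2]].
X = RC⁻¹ = [[15, -8, 27], [14, -49, -13]] · [[3/2, -23/6, -7/2], [1/2, -3/2, -3/2], [-1/2, 11/6, 3/2]] = [[5, 4, 0], [3, -4, 5]].

3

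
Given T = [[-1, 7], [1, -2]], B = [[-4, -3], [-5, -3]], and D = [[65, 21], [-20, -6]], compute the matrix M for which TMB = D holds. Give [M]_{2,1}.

4

M = T⁻¹DB⁻¹ (apply T⁻¹ on the left and B⁻¹ on the right).
det T = -5; the adjugate gives T⁻¹ = [[2/5, 7/5], [1/5, 1/5]].
B has determinant -3; B⁻¹ = [[1, -1], [-5/3, 4/3]].
T⁻¹D = [[-2, 0], [9, 3]].
M = (T⁻¹D)B⁻¹ = [[-2, 2], [4, -5]].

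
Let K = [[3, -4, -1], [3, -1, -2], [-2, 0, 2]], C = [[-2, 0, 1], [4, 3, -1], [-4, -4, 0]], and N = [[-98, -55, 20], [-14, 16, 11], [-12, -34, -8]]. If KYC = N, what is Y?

Y = [[2, 4, 3], [-3, 2, -3], [-5, 1, 5]]

Y = K⁻¹NC⁻¹ (apply K⁻¹ on the left and C⁻¹ on the right).
det K = 4, so K⁻¹ = [[-1/2, 2, 7/4], [-1/2, 1, 3/4], [-1/2, 2, 9/4]].
det C = 4, so C⁻¹ = [[-1, -1, -3/4], [1, 1, 1/2], [-1, -2, -3/2]].
K⁻¹N = [[0, 0, -2], [26, 18, -5], [-6, -17, -6]].
Y = (K⁻¹N)C⁻¹ = [[2, 4, 3], [-3, 2, -3], [-5, 1, 5]].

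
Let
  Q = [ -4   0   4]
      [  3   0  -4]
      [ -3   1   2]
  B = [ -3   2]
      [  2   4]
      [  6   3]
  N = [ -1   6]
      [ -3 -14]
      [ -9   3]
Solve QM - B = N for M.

M = [[5, 2], [4, 4], [4, 4]]

QM = N + B = [[-4, 8], [-1, -10], [-3, 6]].
Q is on the left of M, so left-multiply by Q⁻¹: M = Q⁻¹(N + B).
Q has determinant -4; Q⁻¹ = [[-1, -1, 0], [-3/2, -1, 1], [-3/4, -1, 0]].
M = Q⁻¹(N + B) = [[5, 2], [4, 4], [4, 4]].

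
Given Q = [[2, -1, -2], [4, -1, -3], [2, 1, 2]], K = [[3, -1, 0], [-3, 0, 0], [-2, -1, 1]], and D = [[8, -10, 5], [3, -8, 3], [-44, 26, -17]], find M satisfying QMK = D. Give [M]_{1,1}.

Left-multiply by Q⁻¹ and right-multiply by K⁻¹: M = Q⁻¹DK⁻¹.
det Q = 4, so Q⁻¹ = [[1/4, 0, 1/4], [-7/2, 2, -1/2], [3/2, -1, 1/2]].
det K = -3, so K⁻¹ = [[0, -1/3, 0], [-1, -1, 0], [-1, -5/3, 1]].
Q⁻¹D = [[-9, 4, -3], [0, 6, -3], [-13, 6, -4]].
M = (Q⁻¹D)K⁻¹ = [[-1, 4, -3], [-3, -1, -3], [-2, 5, -4]].

-1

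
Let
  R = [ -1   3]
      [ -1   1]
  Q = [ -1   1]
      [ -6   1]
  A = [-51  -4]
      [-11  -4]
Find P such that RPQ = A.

P = [[3, 1], [-4, 4]]

Left-multiply by R⁻¹ and right-multiply by Q⁻¹: P = R⁻¹AQ⁻¹.
det R = 2, so R⁻¹ = [[1/2, -3/2], [1/2, -1/2]].
Q has determinant 5; Q⁻¹ = [[1/5, -1/5], [6/5, -1/5]].
R⁻¹A = [[-9, 4], [-20, 0]].
P = (R⁻¹A)Q⁻¹ = [[3, 1], [-4, 4]].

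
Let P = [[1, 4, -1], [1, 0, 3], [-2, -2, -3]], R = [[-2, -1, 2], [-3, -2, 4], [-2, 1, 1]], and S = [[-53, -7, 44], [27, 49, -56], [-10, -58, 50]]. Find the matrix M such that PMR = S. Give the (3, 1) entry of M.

Left-multiply by P⁻¹ and right-multiply by R⁻¹: M = P⁻¹SR⁻¹.
P has determinant -4; P⁻¹ = [[-3/2, -7/2, -3], [3/4, 5/4, 1], [1/2, 3/2, 1]].
R has determinant 3; R⁻¹ = [[-2, 1, 0], [-5/3, 2/3, 2/3], [-7/3, 4/3, 1/3]].
P⁻¹S = [[15, 13, -20], [-16, -2, 13], [4, 12, -12]].
M = (P⁻¹S)R⁻¹ = [[-5, -3, 2], [5, 0, 3], [0, -4, 4]].

0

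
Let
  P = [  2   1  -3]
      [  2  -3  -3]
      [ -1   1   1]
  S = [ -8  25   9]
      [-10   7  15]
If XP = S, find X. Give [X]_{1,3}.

6

P is on the right of X, so right-multiply by P⁻¹: X = SP⁻¹.
P has determinant 4; P⁻¹ = [[0, -1, -3], [1/4, -1/4, 0], [-1/4, -3/4, -2]].
X = SP⁻¹ = [[-8, 25, 9], [-10, 7, 15]] · [[0, -1, -3], [1/4, -1/4, 0], [-1/4, -3/4, -2]] = [[4, -5, 6], [-2, -3, 0]].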